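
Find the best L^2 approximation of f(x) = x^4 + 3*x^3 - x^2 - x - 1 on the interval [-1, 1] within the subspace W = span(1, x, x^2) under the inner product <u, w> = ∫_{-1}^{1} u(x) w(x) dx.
g(x) = -x^2/7 + 4*x/5 - 38/35

The best approximation g ∈ W is the orthogonal projection of f onto W. Writing g = a_0 + a_1 x + a_2 x^2, the coefficients solve the normal equations G · a = b where
  G_{ij} = <φ_i, φ_j> and b_i = <f, φ_i>, with φ_0 = 1, φ_1 = x, φ_2 = x^2.
G =
  [2, 0, 2/3]
  [0, 2/3, 0]
  [2/3, 0, 2/5],
b = (-34/15, 8/15, -82/105).
Solving gives a_0 = -38/35, a_1 = 4/5, a_2 = -1/7, so
  g(x) = -x^2/7 + 4*x/5 - 38/35.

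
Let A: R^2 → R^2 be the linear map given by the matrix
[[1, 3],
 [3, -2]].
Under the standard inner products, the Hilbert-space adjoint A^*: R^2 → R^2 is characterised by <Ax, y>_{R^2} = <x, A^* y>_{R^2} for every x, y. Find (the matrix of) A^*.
A^* = A^T =
[[1, 3],
 [3, -2]]

For real matrices with standard dot products, the defining identity <Ax, y> = <x, A^* y> gives (Ax)^T y = x^T (A^*) y, i.e. x^T A^T y = x^T (A^*) y. Since this holds for all x, y, we must have A^* = A^T. Therefore
A^* =
[[1, 3],
 [3, -2]].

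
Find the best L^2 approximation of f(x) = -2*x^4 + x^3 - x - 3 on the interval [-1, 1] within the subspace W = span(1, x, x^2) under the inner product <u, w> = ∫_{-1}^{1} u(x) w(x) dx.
g(x) = -12*x^2/7 - 2*x/5 - 99/35

The best approximation g ∈ W is the orthogonal projection of f onto W. Writing g = a_0 + a_1 x + a_2 x^2, the coefficients solve the normal equations G · a = b where
  G_{ij} = <φ_i, φ_j> and b_i = <f, φ_i>, with φ_0 = 1, φ_1 = x, φ_2 = x^2.
G =
  [2, 0, 2/3]
  [0, 2/3, 0]
  [2/3, 0, 2/5],
b = (-34/5, -4/15, -18/7).
Solving gives a_0 = -99/35, a_1 = -2/5, a_2 = -12/7, so
  g(x) = -12*x^2/7 - 2*x/5 - 99/35.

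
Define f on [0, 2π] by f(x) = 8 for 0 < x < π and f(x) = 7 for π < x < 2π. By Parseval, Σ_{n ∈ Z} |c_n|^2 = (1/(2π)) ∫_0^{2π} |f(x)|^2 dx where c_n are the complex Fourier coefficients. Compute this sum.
Σ |c_n|^2 = 113/2

Parseval equates the L^2 energy of f (normalised by 1/(2π)) with the ℓ^2 sum of its Fourier coefficients: (1/(2π)) ∫_0^{2π} |f|^2 = Σ |c_n|^2.
Compute the left side: (1/(2π)) [∫_0^π 8^2 dx + ∫_π^{2π} 7^2 dx] = (1/(2π)) · (64π + 49π) = (64 + 49)/2 = 113/2.
So Σ_{n ∈ Z} |c_n|^2 = 113/2.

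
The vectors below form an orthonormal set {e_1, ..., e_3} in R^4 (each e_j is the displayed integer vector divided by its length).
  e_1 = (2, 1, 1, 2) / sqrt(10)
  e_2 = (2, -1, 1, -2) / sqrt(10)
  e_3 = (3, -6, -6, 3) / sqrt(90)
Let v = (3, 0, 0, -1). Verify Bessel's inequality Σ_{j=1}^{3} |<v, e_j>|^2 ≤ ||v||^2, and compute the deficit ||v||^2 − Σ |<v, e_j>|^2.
Σ |<v, e_j>|^2 = 42/5; ||v||^2 = 10; deficit = 8/5

Write each e_j = u_j / sqrt(<u_j, u_j>) where u_j is the displayed integer vector. Then <v, e_j> = <v, u_j> / sqrt(<u_j, u_j>), so |<v, e_j>|^2 = <v, u_j>^2 / <u_j, u_j>.
Coefficients: <v, e_1> = 4/sqrt(10), <v, e_2> = 8/sqrt(10), <v, e_3> = 6/sqrt(90).
Square and sum: Σ |<v, e_j>|^2 = 42/5.
Compute ||v||^2 = v·v = 10.
Deficit = 10 − 42/5 = 8/5 ≥ 0, confirming Bessel's inequality. (The deficit equals ||v − Σ <v,e_j> e_j||^2, the squared distance from v to span{e_j}.)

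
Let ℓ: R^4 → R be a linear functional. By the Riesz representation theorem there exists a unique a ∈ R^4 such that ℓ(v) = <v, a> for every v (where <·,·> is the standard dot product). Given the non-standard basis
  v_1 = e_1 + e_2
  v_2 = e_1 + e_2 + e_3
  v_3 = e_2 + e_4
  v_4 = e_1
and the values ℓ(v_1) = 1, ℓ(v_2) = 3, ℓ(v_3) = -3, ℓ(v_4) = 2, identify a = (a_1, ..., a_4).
a = (2, -1, 2, -2)

Write a = (a_1, ..., a_4) in the standard basis. For each basis vector v_i, ℓ(v_i) = <v_i, a> is a linear equation in the a_j's. Collect the n equations into a matrix system V a = ℓ, where row i of V is v_i (expressed in the standard basis). Since V is invertible (lower-triangular with 1s on the diagonal, up to permutation), solve by back-substitution:
  V =
[[1, 1, 0, 0],
 [1, 1, 1, 0],
 [0, 1, 0, 1],
 [1, 0, 0, 0]]
  V a = (1, 3, -3, 2)
Solving gives a = (2, -1, 2, -2).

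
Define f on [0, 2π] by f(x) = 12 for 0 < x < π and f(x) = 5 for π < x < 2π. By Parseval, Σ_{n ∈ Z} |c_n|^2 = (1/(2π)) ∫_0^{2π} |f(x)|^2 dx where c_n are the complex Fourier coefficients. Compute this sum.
Σ |c_n|^2 = 169/2

Parseval equates the L^2 energy of f (normalised by 1/(2π)) with the ℓ^2 sum of its Fourier coefficients: (1/(2π)) ∫_0^{2π} |f|^2 = Σ |c_n|^2.
Compute the left side: (1/(2π)) [∫_0^π 12^2 dx + ∫_π^{2π} 5^2 dx] = (1/(2π)) · (144π + 25π) = (144 + 25)/2 = 169/2.
So Σ_{n ∈ Z} |c_n|^2 = 169/2.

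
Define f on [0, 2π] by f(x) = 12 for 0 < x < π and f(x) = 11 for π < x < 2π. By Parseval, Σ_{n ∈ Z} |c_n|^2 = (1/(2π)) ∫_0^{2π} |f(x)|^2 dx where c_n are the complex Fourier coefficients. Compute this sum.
Σ |c_n|^2 = 265/2

Parseval equates the L^2 energy of f (normalised by 1/(2π)) with the ℓ^2 sum of its Fourier coefficients: (1/(2π)) ∫_0^{2π} |f|^2 = Σ |c_n|^2.
Compute the left side: (1/(2π)) [∫_0^π 12^2 dx + ∫_π^{2π} 11^2 dx] = (1/(2π)) · (144π + 121π) = (144 + 121)/2 = 265/2.
So Σ_{n ∈ Z} |c_n|^2 = 265/2.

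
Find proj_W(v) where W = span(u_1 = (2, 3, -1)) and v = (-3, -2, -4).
proj_W(v) = (-8/7, -12/7, 4/7)

Set up U = [u_1 | ... | u_1] ∈ R^(3×1). The projector onto W = col(U) is P = U (U^T U)^(-1) U^T.
Compute U^T U =
  [14],
and U^T v = (-8).
Solve U^T U · c = U^T v for the coefficients: c = (-4/7). The projection is proj_W(v) = U c.
Check: (v - proj_W(v)) · u_1 = 0  (should be 0).
Result: proj_W(v) = (-8/7, -12/7, 4/7).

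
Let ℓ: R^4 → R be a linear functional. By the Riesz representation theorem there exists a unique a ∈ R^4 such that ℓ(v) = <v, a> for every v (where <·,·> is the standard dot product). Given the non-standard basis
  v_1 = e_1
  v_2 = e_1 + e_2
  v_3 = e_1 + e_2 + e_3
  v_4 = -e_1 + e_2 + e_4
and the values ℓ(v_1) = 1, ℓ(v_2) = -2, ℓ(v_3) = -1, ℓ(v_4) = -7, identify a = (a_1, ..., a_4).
a = (1, -3, 1, -3)

Write a = (a_1, ..., a_4) in the standard basis. For each basis vector v_i, ℓ(v_i) = <v_i, a> is a linear equation in the a_j's. Collect the n equations into a matrix system V a = ℓ, where row i of V is v_i (expressed in the standard basis). Since V is invertible (lower-triangular with 1s on the diagonal, up to permutation), solve by back-substitution:
  V =
[[1, 0, 0, 0],
 [1, 1, 0, 0],
 [1, 1, 1, 0],
 [-1, 1, 0, 1]]
  V a = (1, -2, -1, -7)
Solving gives a = (1, -3, 1, -3).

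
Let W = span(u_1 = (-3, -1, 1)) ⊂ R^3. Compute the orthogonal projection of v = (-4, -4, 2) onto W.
proj_W(v) = (-54/11, -18/11, 18/11)

Set up U = [u_1 | ... | u_1] ∈ R^(3×1). The projector onto W = col(U) is P = U (U^T U)^(-1) U^T.
Compute U^T U =
  [11],
and U^T v = (18).
Solve U^T U · c = U^T v for the coefficients: c = (18/11). The projection is proj_W(v) = U c.
Check: (v - proj_W(v)) · u_1 = 0  (should be 0).
Result: proj_W(v) = (-54/11, -18/11, 18/11).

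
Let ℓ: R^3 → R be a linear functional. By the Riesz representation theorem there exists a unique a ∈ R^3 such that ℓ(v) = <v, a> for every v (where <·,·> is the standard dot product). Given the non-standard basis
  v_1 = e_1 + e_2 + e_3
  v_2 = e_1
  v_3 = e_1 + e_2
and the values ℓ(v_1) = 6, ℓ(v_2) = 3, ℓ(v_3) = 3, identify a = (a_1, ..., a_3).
a = (3, 0, 3)

Write a = (a_1, ..., a_3) in the standard basis. For each basis vector v_i, ℓ(v_i) = <v_i, a> is a linear equation in the a_j's. Collect the n equations into a matrix system V a = ℓ, where row i of V is v_i (expressed in the standard basis). Since V is invertible (lower-triangular with 1s on the diagonal, up to permutation), solve by back-substitution:
  V =
[[1, 1, 1],
 [1, 0, 0],
 [1, 1, 0]]
  V a = (6, 3, 3)
Solving gives a = (3, 0, 3).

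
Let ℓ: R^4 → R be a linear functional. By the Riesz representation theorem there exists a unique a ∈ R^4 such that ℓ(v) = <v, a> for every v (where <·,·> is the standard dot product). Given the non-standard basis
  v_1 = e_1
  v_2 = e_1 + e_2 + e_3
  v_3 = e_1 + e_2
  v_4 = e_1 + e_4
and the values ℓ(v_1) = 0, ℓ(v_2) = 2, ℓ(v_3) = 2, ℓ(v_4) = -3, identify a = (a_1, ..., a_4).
a = (0, 2, 0, -3)

Write a = (a_1, ..., a_4) in the standard basis. For each basis vector v_i, ℓ(v_i) = <v_i, a> is a linear equation in the a_j's. Collect the n equations into a matrix system V a = ℓ, where row i of V is v_i (expressed in the standard basis). Since V is invertible (lower-triangular with 1s on the diagonal, up to permutation), solve by back-substitution:
  V =
[[1, 0, 0, 0],
 [1, 1, 1, 0],
 [1, 1, 0, 0],
 [1, 0, 0, 1]]
  V a = (0, 2, 2, -3)
Solving gives a = (0, 2, 0, -3).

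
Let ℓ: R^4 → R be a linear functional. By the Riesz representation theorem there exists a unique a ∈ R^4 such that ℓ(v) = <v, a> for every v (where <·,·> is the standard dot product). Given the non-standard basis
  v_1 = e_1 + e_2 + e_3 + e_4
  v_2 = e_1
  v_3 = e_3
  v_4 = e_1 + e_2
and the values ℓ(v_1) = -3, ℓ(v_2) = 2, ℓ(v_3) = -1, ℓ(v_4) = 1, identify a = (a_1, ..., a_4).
a = (2, -1, -1, -3)

Write a = (a_1, ..., a_4) in the standard basis. For each basis vector v_i, ℓ(v_i) = <v_i, a> is a linear equation in the a_j's. Collect the n equations into a matrix system V a = ℓ, where row i of V is v_i (expressed in the standard basis). Since V is invertible (lower-triangular with 1s on the diagonal, up to permutation), solve by back-substitution:
  V =
[[1, 1, 1, 1],
 [1, 0, 0, 0],
 [0, 0, 1, 0],
 [1, 1, 0, 0]]
  V a = (-3, 2, -1, 1)
Solving gives a = (2, -1, -1, -3).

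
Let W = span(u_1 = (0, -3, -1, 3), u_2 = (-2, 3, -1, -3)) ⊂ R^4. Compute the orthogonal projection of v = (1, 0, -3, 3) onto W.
proj_W(v) = (-26/37, -66/37, -48/37, 66/37)

Set up U = [u_1 | ... | u_2] ∈ R^(4×2). The projector onto W = col(U) is P = U (U^T U)^(-1) U^T.
Compute U^T U =
  [19, -17]
  [-17, 23],
and U^T v = (12, -8).
Solve U^T U · c = U^T v for the coefficients: c = (35/37, 13/37). The projection is proj_W(v) = U c.
Check: (v - proj_W(v)) · u_1 = 0  (should be 0).
Check: (v - proj_W(v)) · u_2 = 0  (should be 0).
Result: proj_W(v) = (-26/37, -66/37, -48/37, 66/37).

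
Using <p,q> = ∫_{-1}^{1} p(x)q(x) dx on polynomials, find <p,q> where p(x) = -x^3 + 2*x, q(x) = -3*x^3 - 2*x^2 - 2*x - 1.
<p,q> = -358/105

Expand the product: p(x)·q(x) = 3*x^6 + 2*x^5 - 4*x^4 - 3*x^3 - 4*x^2 - 2*x.
∫_{-1}^{1} of each monomial x^k gives [2/(k+1) if k even, 0 if k odd]. Integrating term-by-term (or equivalently evaluating the antiderivative F(x) = 3*x^7/7 + x^6/3 - 4*x^5/5 - 3*x^4/4 - 4*x^3/3 - x^2 at the endpoints):
  F(1) − F(−1) = -437/140 − (121/420) = -358/105.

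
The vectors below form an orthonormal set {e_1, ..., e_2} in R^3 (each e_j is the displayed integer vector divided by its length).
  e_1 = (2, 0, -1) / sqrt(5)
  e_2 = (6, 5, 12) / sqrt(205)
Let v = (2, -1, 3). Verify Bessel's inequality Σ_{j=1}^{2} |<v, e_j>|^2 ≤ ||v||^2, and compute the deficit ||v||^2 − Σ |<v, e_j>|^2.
Σ |<v, e_j>|^2 = 378/41; ||v||^2 = 14; deficit = 196/41

Write each e_j = u_j / sqrt(<u_j, u_j>) where u_j is the displayed integer vector. Then <v, e_j> = <v, u_j> / sqrt(<u_j, u_j>), so |<v, e_j>|^2 = <v, u_j>^2 / <u_j, u_j>.
Coefficients: <v, e_1> = 1/sqrt(5), <v, e_2> = 43/sqrt(205).
Square and sum: Σ |<v, e_j>|^2 = 378/41.
Compute ||v||^2 = v·v = 14.
Deficit = 14 − 378/41 = 196/41 ≥ 0, confirming Bessel's inequality. (The deficit equals ||v − Σ <v,e_j> e_j||^2, the squared distance from v to span{e_j}.)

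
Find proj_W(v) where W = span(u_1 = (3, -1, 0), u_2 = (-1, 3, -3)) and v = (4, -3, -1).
proj_W(v) = (685/154, -255/154, 15/77)

Set up U = [u_1 | ... | u_2] ∈ R^(3×2). The projector onto W = col(U) is P = U (U^T U)^(-1) U^T.
Compute U^T U =
  [10, -6]
  [-6, 19],
and U^T v = (15, -10).
Solve U^T U · c = U^T v for the coefficients: c = (225/154, -5/77). The projection is proj_W(v) = U c.
Check: (v - proj_W(v)) · u_1 = 0  (should be 0).
Check: (v - proj_W(v)) · u_2 = 0  (should be 0).
Result: proj_W(v) = (685/154, -255/154, 15/77).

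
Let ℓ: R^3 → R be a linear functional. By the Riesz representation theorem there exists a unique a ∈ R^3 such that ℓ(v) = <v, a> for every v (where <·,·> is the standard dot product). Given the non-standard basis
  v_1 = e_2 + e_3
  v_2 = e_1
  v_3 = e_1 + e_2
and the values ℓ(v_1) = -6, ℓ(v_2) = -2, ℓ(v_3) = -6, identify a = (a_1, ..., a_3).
a = (-2, -4, -2)

Write a = (a_1, ..., a_3) in the standard basis. For each basis vector v_i, ℓ(v_i) = <v_i, a> is a linear equation in the a_j's. Collect the n equations into a matrix system V a = ℓ, where row i of V is v_i (expressed in the standard basis). Since V is invertible (lower-triangular with 1s on the diagonal, up to permutation), solve by back-substitution:
  V =
[[0, 1, 1],
 [1, 0, 0],
 [1, 1, 0]]
  V a = (-6, -2, -6)
Solving gives a = (-2, -4, -2).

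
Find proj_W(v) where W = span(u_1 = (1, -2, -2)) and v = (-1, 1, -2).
proj_W(v) = (1/9, -2/9, -2/9)

Set up U = [u_1 | ... | u_1] ∈ R^(3×1). The projector onto W = col(U) is P = U (U^T U)^(-1) U^T.
Compute U^T U =
  [9],
and U^T v = (1).
Solve U^T U · c = U^T v for the coefficients: c = (1/9). The projection is proj_W(v) = U c.
Check: (v - proj_W(v)) · u_1 = 0  (should be 0).
Result: proj_W(v) = (1/9, -2/9, -2/9).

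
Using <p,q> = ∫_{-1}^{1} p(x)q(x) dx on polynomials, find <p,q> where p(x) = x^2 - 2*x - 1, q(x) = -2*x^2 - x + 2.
<p,q> = -4/5

Expand the product: p(x)·q(x) = -2*x^4 + 3*x^3 + 6*x^2 - 3*x - 2.
∫_{-1}^{1} of each monomial x^k gives [2/(k+1) if k even, 0 if k odd]. Integrating term-by-term (or equivalently evaluating the antiderivative F(x) = -2*x^5/5 + 3*x^4/4 + 2*x^3 - 3*x^2/2 - 2*x at the endpoints):
  F(1) − F(−1) = -23/20 − (-7/20) = -4/5.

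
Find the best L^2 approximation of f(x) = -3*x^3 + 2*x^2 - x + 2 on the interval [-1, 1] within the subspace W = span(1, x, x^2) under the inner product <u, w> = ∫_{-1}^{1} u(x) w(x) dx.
g(x) = 2*x^2 - 14*x/5 + 2

The best approximation g ∈ W is the orthogonal projection of f onto W. Writing g = a_0 + a_1 x + a_2 x^2, the coefficients solve the normal equations G · a = b where
  G_{ij} = <φ_i, φ_j> and b_i = <f, φ_i>, with φ_0 = 1, φ_1 = x, φ_2 = x^2.
G =
  [2, 0, 2/3]
  [0, 2/3, 0]
  [2/3, 0, 2/5],
b = (16/3, -28/15, 32/15).
Solving gives a_0 = 2, a_1 = -14/5, a_2 = 2, so
  g(x) = 2*x^2 - 14*x/5 + 2.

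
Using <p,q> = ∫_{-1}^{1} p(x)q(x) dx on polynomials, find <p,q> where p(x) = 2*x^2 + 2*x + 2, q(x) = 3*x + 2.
<p,q> = 44/3

Expand the product: p(x)·q(x) = 6*x^3 + 10*x^2 + 10*x + 4.
∫_{-1}^{1} of each monomial x^k gives [2/(k+1) if k even, 0 if k odd]. Integrating term-by-term (or equivalently evaluating the antiderivative F(x) = 3*x^4/2 + 10*x^3/3 + 5*x^2 + 4*x at the endpoints):
  F(1) − F(−1) = 83/6 − (-5/6) = 44/3.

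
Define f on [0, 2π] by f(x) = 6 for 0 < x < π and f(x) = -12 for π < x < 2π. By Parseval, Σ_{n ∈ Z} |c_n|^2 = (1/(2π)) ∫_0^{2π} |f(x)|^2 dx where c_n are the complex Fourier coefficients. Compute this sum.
Σ |c_n|^2 = 90

Parseval equates the L^2 energy of f (normalised by 1/(2π)) with the ℓ^2 sum of its Fourier coefficients: (1/(2π)) ∫_0^{2π} |f|^2 = Σ |c_n|^2.
Compute the left side: (1/(2π)) [∫_0^π 6^2 dx + ∫_π^{2π} (-12)^2 dx] = (1/(2π)) · (36π + 144π) = (36 + 144)/2 = 90.
So Σ_{n ∈ Z} |c_n|^2 = 90.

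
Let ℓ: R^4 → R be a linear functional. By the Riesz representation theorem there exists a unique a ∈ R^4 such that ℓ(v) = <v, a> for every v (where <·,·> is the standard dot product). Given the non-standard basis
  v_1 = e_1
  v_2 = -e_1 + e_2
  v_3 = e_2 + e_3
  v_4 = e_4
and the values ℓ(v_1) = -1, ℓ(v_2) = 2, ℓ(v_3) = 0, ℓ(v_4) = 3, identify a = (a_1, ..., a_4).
a = (-1, 1, -1, 3)

Write a = (a_1, ..., a_4) in the standard basis. For each basis vector v_i, ℓ(v_i) = <v_i, a> is a linear equation in the a_j's. Collect the n equations into a matrix system V a = ℓ, where row i of V is v_i (expressed in the standard basis). Since V is invertible (lower-triangular with 1s on the diagonal, up to permutation), solve by back-substitution:
  V =
[[1, 0, 0, 0],
 [-1, 1, 0, 0],
 [0, 1, 1, 0],
 [0, 0, 0, 1]]
  V a = (-1, 2, 0, 3)
Solving gives a = (-1, 1, -1, 3).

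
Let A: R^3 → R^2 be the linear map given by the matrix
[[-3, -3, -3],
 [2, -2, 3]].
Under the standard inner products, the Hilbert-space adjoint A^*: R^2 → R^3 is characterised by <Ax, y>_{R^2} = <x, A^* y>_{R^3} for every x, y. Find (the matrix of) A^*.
A^* = A^T =
[[-3, 2],
 [-3, -2],
 [-3, 3]]

For real matrices with standard dot products, the defining identity <Ax, y> = <x, A^* y> gives (Ax)^T y = x^T (A^*) y, i.e. x^T A^T y = x^T (A^*) y. Since this holds for all x, y, we must have A^* = A^T. Therefore
A^* =
[[-3, 2],
 [-3, -2],
 [-3, 3]].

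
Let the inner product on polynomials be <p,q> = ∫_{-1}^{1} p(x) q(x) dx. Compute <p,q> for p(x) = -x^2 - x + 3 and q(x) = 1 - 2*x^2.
<p,q> = 32/15

Expand the product: p(x)·q(x) = 2*x^4 + 2*x^3 - 7*x^2 - x + 3.
∫_{-1}^{1} of each monomial x^k gives [2/(k+1) if k even, 0 if k odd]. Integrating term-by-term (or equivalently evaluating the antiderivative F(x) = 2*x^5/5 + x^4/2 - 7*x^3/3 - x^2/2 + 3*x at the endpoints):
  F(1) − F(−1) = 16/15 − (-16/15) = 32/15.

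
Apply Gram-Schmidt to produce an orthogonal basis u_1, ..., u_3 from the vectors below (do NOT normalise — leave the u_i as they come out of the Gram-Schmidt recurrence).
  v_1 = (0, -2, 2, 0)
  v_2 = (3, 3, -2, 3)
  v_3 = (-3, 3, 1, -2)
Orthogonal basis:
  u_1 = (0, -2, 2, 0)
  u_2 = (3, 1/2, 1/2, 3)
  u_3 = (-33/37, 87/37, 87/37, 4/37)

Apply the Gram-Schmidt recurrence
  u_1 = v_1
  u_i = v_i − Σ_{j<i} ((v_i · u_j) / (u_j · u_j)) · u_j.

Step by step this gives:
  u_1 = (0, -2, 2, 0)
  u_2 = (3, 1/2, 1/2, 3)
  u_3 = (-33/37, 87/37, 87/37, 4/37)

Orthogonality check:
  u_2 · u_1 = 0 (should be 0)
  u_3 · u_1 = 0 (should be 0)
  u_3 · u_2 = 0 (should be 0)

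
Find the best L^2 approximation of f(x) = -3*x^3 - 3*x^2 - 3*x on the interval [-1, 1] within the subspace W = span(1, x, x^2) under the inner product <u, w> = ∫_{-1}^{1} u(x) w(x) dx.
g(x) = -3*x^2 - 24*x/5

The best approximation g ∈ W is the orthogonal projection of f onto W. Writing g = a_0 + a_1 x + a_2 x^2, the coefficients solve the normal equations G · a = b where
  G_{ij} = <φ_i, φ_j> and b_i = <f, φ_i>, with φ_0 = 1, φ_1 = x, φ_2 = x^2.
G =
  [2, 0, 2/3]
  [0, 2/3, 0]
  [2/3, 0, 2/5],
b = (-2, -16/5, -6/5).
Solving gives a_0 = 0, a_1 = -24/5, a_2 = -3, so
  g(x) = -3*x^2 - 24*x/5.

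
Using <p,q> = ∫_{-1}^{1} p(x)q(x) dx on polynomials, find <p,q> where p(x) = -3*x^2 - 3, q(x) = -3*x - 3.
<p,q> = 24

Expand the product: p(x)·q(x) = 9*x^3 + 9*x^2 + 9*x + 9.
∫_{-1}^{1} of each monomial x^k gives [2/(k+1) if k even, 0 if k odd]. Integrating term-by-term (or equivalently evaluating the antiderivative F(x) = 9*x^4/4 + 3*x^3 + 9*x^2/2 + 9*x at the endpoints):
  F(1) − F(−1) = 75/4 − (-21/4) = 24.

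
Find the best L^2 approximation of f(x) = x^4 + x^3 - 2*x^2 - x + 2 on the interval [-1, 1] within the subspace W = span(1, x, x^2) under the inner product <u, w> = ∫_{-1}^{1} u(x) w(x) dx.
g(x) = -8*x^2/7 - 2*x/5 + 67/35

The best approximation g ∈ W is the orthogonal projection of f onto W. Writing g = a_0 + a_1 x + a_2 x^2, the coefficients solve the normal equations G · a = b where
  G_{ij} = <φ_i, φ_j> and b_i = <f, φ_i>, with φ_0 = 1, φ_1 = x, φ_2 = x^2.
G =
  [2, 0, 2/3]
  [0, 2/3, 0]
  [2/3, 0, 2/5],
b = (46/15, -4/15, 86/105).
Solving gives a_0 = 67/35, a_1 = -2/5, a_2 = -8/7, so
  g(x) = -8*x^2/7 - 2*x/5 + 67/35.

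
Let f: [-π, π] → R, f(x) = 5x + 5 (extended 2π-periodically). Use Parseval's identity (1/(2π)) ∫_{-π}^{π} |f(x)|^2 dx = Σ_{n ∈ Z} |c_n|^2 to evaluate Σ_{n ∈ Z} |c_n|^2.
Σ |c_n|^2 = 25π^2/3 + 25

Expand and integrate term by term over [-π, π]:
  ∫ (5x)^2 dx = 25·(2π^3/3); ∫ 2·5·(5)·x dx = 0 (odd integrand); ∫ 5^2 dx = 25·2π.
So (1/(2π)) ∫_{-π}^{π} (5x + 5)^2 dx = 25π^2/3 + 25 = 25π^2/3 + 25.
Parseval ⇒ Σ |c_n|^2 = 25π^2/3 + 25.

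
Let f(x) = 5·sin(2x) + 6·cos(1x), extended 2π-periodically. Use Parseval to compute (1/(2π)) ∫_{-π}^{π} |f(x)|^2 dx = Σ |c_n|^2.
Σ |c_n|^2 = 61/2

Expand |f|^2 and use orthogonality of {sin(nx), cos(mx)} on [-π, π]:
  ∫_{-π}^{π} sin(nx)^2 dx = π, ∫ cos(mx)^2 dx = π, and cross terms integrate to 0.
So ∫_{-π}^{π} f(x)^2 dx = 5^2 · π + 6^2 · π = (25 + 36)π.
Divide by 2π: (25 + 36)/2 = 61/2.
By Parseval, this equals Σ |c_n|^2.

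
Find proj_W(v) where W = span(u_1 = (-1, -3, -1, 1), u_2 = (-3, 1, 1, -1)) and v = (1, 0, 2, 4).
proj_W(v) = (43/35, -16/35, -3/7, 3/7)

Set up U = [u_1 | ... | u_2] ∈ R^(4×2). The projector onto W = col(U) is P = U (U^T U)^(-1) U^T.
Compute U^T U =
  [12, -2]
  [-2, 12],
and U^T v = (1, -5).
Solve U^T U · c = U^T v for the coefficients: c = (1/70, -29/70). The projection is proj_W(v) = U c.
Check: (v - proj_W(v)) · u_1 = 0  (should be 0).
Check: (v - proj_W(v)) · u_2 = 0  (should be 0).
Result: proj_W(v) = (43/35, -16/35, -3/7, 3/7).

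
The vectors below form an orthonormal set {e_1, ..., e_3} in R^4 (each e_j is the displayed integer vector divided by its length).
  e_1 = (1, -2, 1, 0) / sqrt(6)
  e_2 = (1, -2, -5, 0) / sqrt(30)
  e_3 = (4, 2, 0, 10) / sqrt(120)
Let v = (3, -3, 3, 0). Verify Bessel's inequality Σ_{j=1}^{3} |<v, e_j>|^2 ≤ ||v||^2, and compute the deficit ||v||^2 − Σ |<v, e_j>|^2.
Σ |<v, e_j>|^2 = 51/2; ||v||^2 = 27; deficit = 3/2

Write each e_j = u_j / sqrt(<u_j, u_j>) where u_j is the displayed integer vector. Then <v, e_j> = <v, u_j> / sqrt(<u_j, u_j>), so |<v, e_j>|^2 = <v, u_j>^2 / <u_j, u_j>.
Coefficients: <v, e_1> = 12/sqrt(6), <v, e_2> = -6/sqrt(30), <v, e_3> = 6/sqrt(120).
Square and sum: Σ |<v, e_j>|^2 = 51/2.
Compute ||v||^2 = v·v = 27.
Deficit = 27 − 51/2 = 3/2 ≥ 0, confirming Bessel's inequality. (The deficit equals ||v − Σ <v,e_j> e_j||^2, the squared distance from v to span{e_j}.)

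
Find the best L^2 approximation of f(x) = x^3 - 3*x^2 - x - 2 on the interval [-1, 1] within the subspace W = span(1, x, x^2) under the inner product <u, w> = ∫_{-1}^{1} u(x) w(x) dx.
g(x) = -3*x^2 - 2*x/5 - 2

The best approximation g ∈ W is the orthogonal projection of f onto W. Writing g = a_0 + a_1 x + a_2 x^2, the coefficients solve the normal equations G · a = b where
  G_{ij} = <φ_i, φ_j> and b_i = <f, φ_i>, with φ_0 = 1, φ_1 = x, φ_2 = x^2.
G =
  [2, 0, 2/3]
  [0, 2/3, 0]
  [2/3, 0, 2/5],
b = (-6, -4/15, -38/15).
Solving gives a_0 = -2, a_1 = -2/5, a_2 = -3, so
  g(x) = -3*x^2 - 2*x/5 - 2.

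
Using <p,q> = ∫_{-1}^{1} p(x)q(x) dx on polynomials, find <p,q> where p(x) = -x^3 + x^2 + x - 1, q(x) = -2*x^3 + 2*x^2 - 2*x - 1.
<p,q> = 4/105

Expand the product: p(x)·q(x) = 2*x^6 - 4*x^5 + 2*x^4 + 3*x^3 - 5*x^2 + x + 1.
∫_{-1}^{1} of each monomial x^k gives [2/(k+1) if k even, 0 if k odd]. Integrating term-by-term (or equivalently evaluating the antiderivative F(x) = 2*x^7/7 - 2*x^6/3 + 2*x^5/5 + 3*x^4/4 - 5*x^3/3 + x^2/2 + x at the endpoints):
  F(1) − F(−1) = 253/420 − (79/140) = 4/105.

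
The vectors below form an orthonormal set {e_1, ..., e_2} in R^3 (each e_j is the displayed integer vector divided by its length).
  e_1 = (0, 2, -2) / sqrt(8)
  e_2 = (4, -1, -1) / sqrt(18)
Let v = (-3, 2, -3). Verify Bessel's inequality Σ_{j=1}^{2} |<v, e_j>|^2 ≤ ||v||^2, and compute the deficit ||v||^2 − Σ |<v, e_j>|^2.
Σ |<v, e_j>|^2 = 173/9; ||v||^2 = 22; deficit = 25/9

Write each e_j = u_j / sqrt(<u_j, u_j>) where u_j is the displayed integer vector. Then <v, e_j> = <v, u_j> / sqrt(<u_j, u_j>), so |<v, e_j>|^2 = <v, u_j>^2 / <u_j, u_j>.
Coefficients: <v, e_1> = 10/sqrt(8), <v, e_2> = -11/sqrt(18).
Square and sum: Σ |<v, e_j>|^2 = 173/9.
Compute ||v||^2 = v·v = 22.
Deficit = 22 − 173/9 = 25/9 ≥ 0, confirming Bessel's inequality. (The deficit equals ||v − Σ <v,e_j> e_j||^2, the squared distance from v to span{e_j}.)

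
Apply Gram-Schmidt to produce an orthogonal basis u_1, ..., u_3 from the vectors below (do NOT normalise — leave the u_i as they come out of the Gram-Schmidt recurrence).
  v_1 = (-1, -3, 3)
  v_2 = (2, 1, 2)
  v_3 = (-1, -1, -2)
Orthogonal basis:
  u_1 = (-1, -3, 3)
  u_2 = (39/19, 22/19, 35/19)
  u_3 = (81/170, -36/85, -9/34)

Apply the Gram-Schmidt recurrence
  u_1 = v_1
  u_i = v_i − Σ_{j<i} ((v_i · u_j) / (u_j · u_j)) · u_j.

Step by step this gives:
  u_1 = (-1, -3, 3)
  u_2 = (39/19, 22/19, 35/19)
  u_3 = (81/170, -36/85, -9/34)

Orthogonality check:
  u_2 · u_1 = 0 (should be 0)
  u_3 · u_1 = 0 (should be 0)
  u_3 · u_2 = 0 (should be 0)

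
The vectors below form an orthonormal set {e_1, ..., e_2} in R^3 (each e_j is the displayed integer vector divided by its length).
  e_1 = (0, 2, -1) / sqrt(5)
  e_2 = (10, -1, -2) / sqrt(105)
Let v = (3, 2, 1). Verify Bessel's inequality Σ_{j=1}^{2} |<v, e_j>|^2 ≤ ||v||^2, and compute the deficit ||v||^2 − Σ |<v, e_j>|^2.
Σ |<v, e_j>|^2 = 173/21; ||v||^2 = 14; deficit = 121/21

Write each e_j = u_j / sqrt(<u_j, u_j>) where u_j is the displayed integer vector. Then <v, e_j> = <v, u_j> / sqrt(<u_j, u_j>), so |<v, e_j>|^2 = <v, u_j>^2 / <u_j, u_j>.
Coefficients: <v, e_1> = 3/sqrt(5), <v, e_2> = 26/sqrt(105).
Square and sum: Σ |<v, e_j>|^2 = 173/21.
Compute ||v||^2 = v·v = 14.
Deficit = 14 − 173/21 = 121/21 ≥ 0, confirming Bessel's inequality. (The deficit equals ||v − Σ <v,e_j> e_j||^2, the squared distance from v to span{e_j}.)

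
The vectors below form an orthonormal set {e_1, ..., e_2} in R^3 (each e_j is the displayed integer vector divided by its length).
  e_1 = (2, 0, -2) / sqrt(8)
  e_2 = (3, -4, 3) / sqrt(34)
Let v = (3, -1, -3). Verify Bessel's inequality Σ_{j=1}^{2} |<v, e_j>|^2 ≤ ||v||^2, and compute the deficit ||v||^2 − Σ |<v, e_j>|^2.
Σ |<v, e_j>|^2 = 314/17; ||v||^2 = 19; deficit = 9/17

Write each e_j = u_j / sqrt(<u_j, u_j>) where u_j is the displayed integer vector. Then <v, e_j> = <v, u_j> / sqrt(<u_j, u_j>), so |<v, e_j>|^2 = <v, u_j>^2 / <u_j, u_j>.
Coefficients: <v, e_1> = 12/sqrt(8), <v, e_2> = 4/sqrt(34).
Square and sum: Σ |<v, e_j>|^2 = 314/17.
Compute ||v||^2 = v·v = 19.
Deficit = 19 − 314/17 = 9/17 ≥ 0, confirming Bessel's inequality. (The deficit equals ||v − Σ <v,e_j> e_j||^2, the squared distance from v to span{e_j}.)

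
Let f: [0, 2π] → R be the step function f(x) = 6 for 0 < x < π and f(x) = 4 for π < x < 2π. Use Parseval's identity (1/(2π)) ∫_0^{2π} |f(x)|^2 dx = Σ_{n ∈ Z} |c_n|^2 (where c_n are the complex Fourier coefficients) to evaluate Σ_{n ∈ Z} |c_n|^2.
Σ |c_n|^2 = 26

Parseval equates the L^2 energy of f (normalised by 1/(2π)) with the ℓ^2 sum of its Fourier coefficients: (1/(2π)) ∫_0^{2π} |f|^2 = Σ |c_n|^2.
Compute the left side: (1/(2π)) [∫_0^π 6^2 dx + ∫_π^{2π} 4^2 dx] = (1/(2π)) · (36π + 16π) = (36 + 16)/2 = 26.
So Σ_{n ∈ Z} |c_n|^2 = 26.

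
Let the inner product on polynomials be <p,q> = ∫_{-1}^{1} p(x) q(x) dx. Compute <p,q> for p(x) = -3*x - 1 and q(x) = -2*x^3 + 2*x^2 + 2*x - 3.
<p,q> = 46/15

Expand the product: p(x)·q(x) = 6*x^4 - 4*x^3 - 8*x^2 + 7*x + 3.
∫_{-1}^{1} of each monomial x^k gives [2/(k+1) if k even, 0 if k odd]. Integrating term-by-term (or equivalently evaluating the antiderivative F(x) = 6*x^5/5 - x^4 - 8*x^3/3 + 7*x^2/2 + 3*x at the endpoints):
  F(1) − F(−1) = 121/30 − (29/30) = 46/15.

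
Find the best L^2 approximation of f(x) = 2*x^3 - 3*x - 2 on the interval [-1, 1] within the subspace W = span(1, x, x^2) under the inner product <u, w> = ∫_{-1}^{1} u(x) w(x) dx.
g(x) = -9*x/5 - 2

The best approximation g ∈ W is the orthogonal projection of f onto W. Writing g = a_0 + a_1 x + a_2 x^2, the coefficients solve the normal equations G · a = b where
  G_{ij} = <φ_i, φ_j> and b_i = <f, φ_i>, with φ_0 = 1, φ_1 = x, φ_2 = x^2.
G =
  [2, 0, 2/3]
  [0, 2/3, 0]
  [2/3, 0, 2/5],
b = (-4, -6/5, -4/3).
Solving gives a_0 = -2, a_1 = -9/5, a_2 = 0, so
  g(x) = -9*x/5 - 2.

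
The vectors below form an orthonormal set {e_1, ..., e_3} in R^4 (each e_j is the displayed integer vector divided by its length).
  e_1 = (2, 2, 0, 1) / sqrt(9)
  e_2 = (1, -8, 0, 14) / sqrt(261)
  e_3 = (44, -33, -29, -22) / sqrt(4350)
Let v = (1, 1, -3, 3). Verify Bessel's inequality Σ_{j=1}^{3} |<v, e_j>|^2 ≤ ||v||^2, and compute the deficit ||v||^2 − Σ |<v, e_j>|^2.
Σ |<v, e_j>|^2 = 778/75; ||v||^2 = 20; deficit = 722/75

Write each e_j = u_j / sqrt(<u_j, u_j>) where u_j is the displayed integer vector. Then <v, e_j> = <v, u_j> / sqrt(<u_j, u_j>), so |<v, e_j>|^2 = <v, u_j>^2 / <u_j, u_j>.
Coefficients: <v, e_1> = 7/sqrt(9), <v, e_2> = 35/sqrt(261), <v, e_3> = 32/sqrt(4350).
Square and sum: Σ |<v, e_j>|^2 = 778/75.
Compute ||v||^2 = v·v = 20.
Deficit = 20 − 778/75 = 722/75 ≥ 0, confirming Bessel's inequality. (The deficit equals ||v − Σ <v,e_j> e_j||^2, the squared distance from v to span{e_j}.)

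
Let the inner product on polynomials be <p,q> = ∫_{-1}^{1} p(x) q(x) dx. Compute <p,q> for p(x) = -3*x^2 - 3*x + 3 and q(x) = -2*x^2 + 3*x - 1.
<p,q> = -58/5

Expand the product: p(x)·q(x) = 6*x^4 - 3*x^3 - 12*x^2 + 12*x - 3.
∫_{-1}^{1} of each monomial x^k gives [2/(k+1) if k even, 0 if k odd]. Integrating term-by-term (or equivalently evaluating the antiderivative F(x) = 6*x^5/5 - 3*x^4/4 - 4*x^3 + 6*x^2 - 3*x at the endpoints):
  F(1) − F(−1) = -11/20 − (221/20) = -58/5.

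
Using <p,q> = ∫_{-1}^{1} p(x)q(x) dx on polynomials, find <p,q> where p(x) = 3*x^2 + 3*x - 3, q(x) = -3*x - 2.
<p,q> = 2

Expand the product: p(x)·q(x) = -9*x^3 - 15*x^2 + 3*x + 6.
∫_{-1}^{1} of each monomial x^k gives [2/(k+1) if k even, 0 if k odd]. Integrating term-by-term (or equivalently evaluating the antiderivative F(x) = -9*x^4/4 - 5*x^3 + 3*x^2/2 + 6*x at the endpoints):
  F(1) − F(−1) = 1/4 − (-7/4) = 2.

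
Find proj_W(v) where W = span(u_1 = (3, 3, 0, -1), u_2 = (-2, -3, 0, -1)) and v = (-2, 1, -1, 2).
proj_W(v) = (-37/35, 3/14, 0, 173/70)

Set up U = [u_1 | ... | u_2] ∈ R^(4×2). The projector onto W = col(U) is P = U (U^T U)^(-1) U^T.
Compute U^T U =
  [19, -14]
  [-14, 14],
and U^T v = (-5, -1).
Solve U^T U · c = U^T v for the coefficients: c = (-6/5, -89/70). The projection is proj_W(v) = U c.
Check: (v - proj_W(v)) · u_1 = 0  (should be 0).
Check: (v - proj_W(v)) · u_2 = 0  (should be 0).
Result: proj_W(v) = (-37/35, 3/14, 0, 173/70).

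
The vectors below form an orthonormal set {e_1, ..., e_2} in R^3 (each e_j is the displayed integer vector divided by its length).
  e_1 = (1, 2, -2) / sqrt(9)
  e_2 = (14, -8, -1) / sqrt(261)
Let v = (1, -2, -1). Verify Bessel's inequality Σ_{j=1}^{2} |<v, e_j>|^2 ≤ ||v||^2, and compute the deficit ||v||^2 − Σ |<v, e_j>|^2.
Σ |<v, e_j>|^2 = 110/29; ||v||^2 = 6; deficit = 64/29

Write each e_j = u_j / sqrt(<u_j, u_j>) where u_j is the displayed integer vector. Then <v, e_j> = <v, u_j> / sqrt(<u_j, u_j>), so |<v, e_j>|^2 = <v, u_j>^2 / <u_j, u_j>.
Coefficients: <v, e_1> = -1/sqrt(9), <v, e_2> = 31/sqrt(261).
Square and sum: Σ |<v, e_j>|^2 = 110/29.
Compute ||v||^2 = v·v = 6.
Deficit = 6 − 110/29 = 64/29 ≥ 0, confirming Bessel's inequality. (The deficit equals ||v − Σ <v,e_j> e_j||^2, the squared distance from v to span{e_j}.)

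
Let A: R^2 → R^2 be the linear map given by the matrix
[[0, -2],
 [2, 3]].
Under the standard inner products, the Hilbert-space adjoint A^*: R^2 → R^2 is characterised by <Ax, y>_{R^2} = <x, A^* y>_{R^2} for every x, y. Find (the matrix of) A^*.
A^* = A^T =
[[0, 2],
 [-2, 3]]

For real matrices with standard dot products, the defining identity <Ax, y> = <x, A^* y> gives (Ax)^T y = x^T (A^*) y, i.e. x^T A^T y = x^T (A^*) y. Since this holds for all x, y, we must have A^* = A^T. Therefore
A^* =
[[0, 2],
 [-2, 3]].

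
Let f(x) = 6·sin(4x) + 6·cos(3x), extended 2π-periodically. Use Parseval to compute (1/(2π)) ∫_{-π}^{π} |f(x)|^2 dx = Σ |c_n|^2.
Σ |c_n|^2 = 36

Expand |f|^2 and use orthogonality of {sin(nx), cos(mx)} on [-π, π]:
  ∫_{-π}^{π} sin(nx)^2 dx = π, ∫ cos(mx)^2 dx = π, and cross terms integrate to 0.
So ∫_{-π}^{π} f(x)^2 dx = 6^2 · π + 6^2 · π = (36 + 36)π.
Divide by 2π: (36 + 36)/2 = 36.
By Parseval, this equals Σ |c_n|^2.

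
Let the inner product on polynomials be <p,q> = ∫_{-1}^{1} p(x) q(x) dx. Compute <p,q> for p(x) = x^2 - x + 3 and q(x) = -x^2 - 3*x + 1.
<p,q> = 94/15

Expand the product: p(x)·q(x) = -x^4 - 2*x^3 + x^2 - 10*x + 3.
∫_{-1}^{1} of each monomial x^k gives [2/(k+1) if k even, 0 if k odd]. Integrating term-by-term (or equivalently evaluating the antiderivative F(x) = -x^5/5 - x^4/2 + x^3/3 - 5*x^2 + 3*x at the endpoints):
  F(1) − F(−1) = -71/30 − (-259/30) = 94/15.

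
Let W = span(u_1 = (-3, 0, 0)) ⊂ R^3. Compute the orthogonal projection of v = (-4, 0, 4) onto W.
proj_W(v) = (-4, 0, 0)

Set up U = [u_1 | ... | u_1] ∈ R^(3×1). The projector onto W = col(U) is P = U (U^T U)^(-1) U^T.
Compute U^T U =
  [9],
and U^T v = (12).
Solve U^T U · c = U^T v for the coefficients: c = (4/3). The projection is proj_W(v) = U c.
Check: (v - proj_W(v)) · u_1 = 0  (should be 0).
Result: proj_W(v) = (-4, 0, 0).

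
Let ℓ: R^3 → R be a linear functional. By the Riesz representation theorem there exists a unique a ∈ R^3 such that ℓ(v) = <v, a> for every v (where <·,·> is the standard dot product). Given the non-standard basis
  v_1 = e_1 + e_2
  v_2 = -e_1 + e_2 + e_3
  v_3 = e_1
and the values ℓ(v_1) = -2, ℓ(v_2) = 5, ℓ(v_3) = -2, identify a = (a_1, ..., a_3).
a = (-2, 0, 3)

Write a = (a_1, ..., a_3) in the standard basis. For each basis vector v_i, ℓ(v_i) = <v_i, a> is a linear equation in the a_j's. Collect the n equations into a matrix system V a = ℓ, where row i of V is v_i (expressed in the standard basis). Since V is invertible (lower-triangular with 1s on the diagonal, up to permutation), solve by back-substitution:
  V =
[[1, 1, 0],
 [-1, 1, 1],
 [1, 0, 0]]
  V a = (-2, 5, -2)
Solving gives a = (-2, 0, 3).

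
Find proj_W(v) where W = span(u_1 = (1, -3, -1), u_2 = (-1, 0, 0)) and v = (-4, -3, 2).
proj_W(v) = (-4, -21/10, -7/10)

Set up U = [u_1 | ... | u_2] ∈ R^(3×2). The projector onto W = col(U) is P = U (U^T U)^(-1) U^T.
Compute U^T U =
  [11, -1]
  [-1, 1],
and U^T v = (3, 4).
Solve U^T U · c = U^T v for the coefficients: c = (7/10, 47/10). The projection is proj_W(v) = U c.
Check: (v - proj_W(v)) · u_1 = 0  (should be 0).
Check: (v - proj_W(v)) · u_2 = 0  (should be 0).
Result: proj_W(v) = (-4, -21/10, -7/10).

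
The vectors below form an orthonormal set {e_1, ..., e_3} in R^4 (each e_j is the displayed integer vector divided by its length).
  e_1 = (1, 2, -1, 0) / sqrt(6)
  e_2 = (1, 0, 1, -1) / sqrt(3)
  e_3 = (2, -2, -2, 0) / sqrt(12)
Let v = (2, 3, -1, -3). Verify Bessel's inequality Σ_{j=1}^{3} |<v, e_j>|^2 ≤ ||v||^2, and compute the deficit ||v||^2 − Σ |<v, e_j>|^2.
Σ |<v, e_j>|^2 = 113/6; ||v||^2 = 23; deficit = 25/6

Write each e_j = u_j / sqrt(<u_j, u_j>) where u_j is the displayed integer vector. Then <v, e_j> = <v, u_j> / sqrt(<u_j, u_j>), so |<v, e_j>|^2 = <v, u_j>^2 / <u_j, u_j>.
Coefficients: <v, e_1> = 9/sqrt(6), <v, e_2> = 4/sqrt(3), <v, e_3> = 0/sqrt(12).
Square and sum: Σ |<v, e_j>|^2 = 113/6.
Compute ||v||^2 = v·v = 23.
Deficit = 23 − 113/6 = 25/6 ≥ 0, confirming Bessel's inequality. (The deficit equals ||v − Σ <v,e_j> e_j||^2, the squared distance from v to span{e_j}.)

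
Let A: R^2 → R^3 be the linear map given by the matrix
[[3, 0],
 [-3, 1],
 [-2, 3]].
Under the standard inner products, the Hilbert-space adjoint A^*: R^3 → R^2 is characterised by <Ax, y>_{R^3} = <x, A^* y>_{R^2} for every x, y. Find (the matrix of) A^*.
A^* = A^T =
[[3, -3, -2],
 [0, 1, 3]]

For real matrices with standard dot products, the defining identity <Ax, y> = <x, A^* y> gives (Ax)^T y = x^T (A^*) y, i.e. x^T A^T y = x^T (A^*) y. Since this holds for all x, y, we must have A^* = A^T. Therefore
A^* =
[[3, -3, -2],
 [0, 1, 3]].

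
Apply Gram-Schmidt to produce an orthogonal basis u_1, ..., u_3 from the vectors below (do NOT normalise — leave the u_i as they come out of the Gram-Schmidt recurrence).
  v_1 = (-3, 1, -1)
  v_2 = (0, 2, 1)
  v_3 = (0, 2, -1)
Orthogonal basis:
  u_1 = (-3, 1, -1)
  u_2 = (3/11, 21/11, 12/11)
  u_3 = (2/3, 2/3, -4/3)

Apply the Gram-Schmidt recurrence
  u_1 = v_1
  u_i = v_i − Σ_{j<i} ((v_i · u_j) / (u_j · u_j)) · u_j.

Step by step this gives:
  u_1 = (-3, 1, -1)
  u_2 = (3/11, 21/11, 12/11)
  u_3 = (2/3, 2/3, -4/3)

Orthogonality check:
  u_2 · u_1 = 0 (should be 0)
  u_3 · u_1 = 0 (should be 0)
  u_3 · u_2 = 0 (should be 0)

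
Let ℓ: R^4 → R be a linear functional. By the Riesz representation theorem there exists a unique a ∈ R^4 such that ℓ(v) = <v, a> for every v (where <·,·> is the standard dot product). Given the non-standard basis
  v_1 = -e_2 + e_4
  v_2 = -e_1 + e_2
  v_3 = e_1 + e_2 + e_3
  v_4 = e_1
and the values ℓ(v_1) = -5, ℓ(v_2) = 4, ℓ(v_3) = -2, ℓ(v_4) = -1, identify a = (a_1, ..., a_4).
a = (-1, 3, -4, -2)

Write a = (a_1, ..., a_4) in the standard basis. For each basis vector v_i, ℓ(v_i) = <v_i, a> is a linear equation in the a_j's. Collect the n equations into a matrix system V a = ℓ, where row i of V is v_i (expressed in the standard basis). Since V is invertible (lower-triangular with 1s on the diagonal, up to permutation), solve by back-substitution:
  V =
[[0, -1, 0, 1],
 [-1, 1, 0, 0],
 [1, 1, 1, 0],
 [1, 0, 0, 0]]
  V a = (-5, 4, -2, -1)
Solving gives a = (-1, 3, -4, -2).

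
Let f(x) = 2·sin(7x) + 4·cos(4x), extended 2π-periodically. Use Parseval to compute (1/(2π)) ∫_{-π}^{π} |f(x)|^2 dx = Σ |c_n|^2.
Σ |c_n|^2 = 10

Expand |f|^2 and use orthogonality of {sin(nx), cos(mx)} on [-π, π]:
  ∫_{-π}^{π} sin(nx)^2 dx = π, ∫ cos(mx)^2 dx = π, and cross terms integrate to 0.
So ∫_{-π}^{π} f(x)^2 dx = 2^2 · π + 4^2 · π = (4 + 16)π.
Divide by 2π: (4 + 16)/2 = 10.
By Parseval, this equals Σ |c_n|^2.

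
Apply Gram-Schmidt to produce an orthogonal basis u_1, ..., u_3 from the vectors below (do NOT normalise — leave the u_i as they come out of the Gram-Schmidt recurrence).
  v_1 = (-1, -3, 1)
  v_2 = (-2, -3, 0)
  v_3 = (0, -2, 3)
Orthogonal basis:
  u_1 = (-1, -3, 1)
  u_2 = (-1, 0, -1)
  u_3 = (-15/22, 5/11, 15/22)

Apply the Gram-Schmidt recurrence
  u_1 = v_1
  u_i = v_i − Σ_{j<i} ((v_i · u_j) / (u_j · u_j)) · u_j.

Step by step this gives:
  u_1 = (-1, -3, 1)
  u_2 = (-1, 0, -1)
  u_3 = (-15/22, 5/11, 15/22)

Orthogonality check:
  u_2 · u_1 = 0 (should be 0)
  u_3 · u_1 = 0 (should be 0)
  u_3 · u_2 = 0 (should be 0)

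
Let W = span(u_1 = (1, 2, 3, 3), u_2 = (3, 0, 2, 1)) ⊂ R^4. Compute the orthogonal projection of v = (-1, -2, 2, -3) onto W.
proj_W(v) = (31/89, -88/89, -82/89, -107/89)

Set up U = [u_1 | ... | u_2] ∈ R^(4×2). The projector onto W = col(U) is P = U (U^T U)^(-1) U^T.
Compute U^T U =
  [23, 12]
  [12, 14],
and U^T v = (-8, -2).
Solve U^T U · c = U^T v for the coefficients: c = (-44/89, 25/89). The projection is proj_W(v) = U c.
Check: (v - proj_W(v)) · u_1 = 0  (should be 0).
Check: (v - proj_W(v)) · u_2 = 0  (should be 0).
Result: proj_W(v) = (31/89, -88/89, -82/89, -107/89).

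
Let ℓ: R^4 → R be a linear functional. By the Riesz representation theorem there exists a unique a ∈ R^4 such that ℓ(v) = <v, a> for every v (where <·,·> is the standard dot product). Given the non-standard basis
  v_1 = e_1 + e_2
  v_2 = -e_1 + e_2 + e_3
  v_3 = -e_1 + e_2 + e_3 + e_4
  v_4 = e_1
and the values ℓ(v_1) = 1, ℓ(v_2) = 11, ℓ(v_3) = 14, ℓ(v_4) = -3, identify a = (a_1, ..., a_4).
a = (-3, 4, 4, 3)

Write a = (a_1, ..., a_4) in the standard basis. For each basis vector v_i, ℓ(v_i) = <v_i, a> is a linear equation in the a_j's. Collect the n equations into a matrix system V a = ℓ, where row i of V is v_i (expressed in the standard basis). Since V is invertible (lower-triangular with 1s on the diagonal, up to permutation), solve by back-substitution:
  V =
[[1, 1, 0, 0],
 [-1, 1, 1, 0],
 [-1, 1, 1, 1],
 [1, 0, 0, 0]]
  V a = (1, 11, 14, -3)
Solving gives a = (-3, 4, 4, 3).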